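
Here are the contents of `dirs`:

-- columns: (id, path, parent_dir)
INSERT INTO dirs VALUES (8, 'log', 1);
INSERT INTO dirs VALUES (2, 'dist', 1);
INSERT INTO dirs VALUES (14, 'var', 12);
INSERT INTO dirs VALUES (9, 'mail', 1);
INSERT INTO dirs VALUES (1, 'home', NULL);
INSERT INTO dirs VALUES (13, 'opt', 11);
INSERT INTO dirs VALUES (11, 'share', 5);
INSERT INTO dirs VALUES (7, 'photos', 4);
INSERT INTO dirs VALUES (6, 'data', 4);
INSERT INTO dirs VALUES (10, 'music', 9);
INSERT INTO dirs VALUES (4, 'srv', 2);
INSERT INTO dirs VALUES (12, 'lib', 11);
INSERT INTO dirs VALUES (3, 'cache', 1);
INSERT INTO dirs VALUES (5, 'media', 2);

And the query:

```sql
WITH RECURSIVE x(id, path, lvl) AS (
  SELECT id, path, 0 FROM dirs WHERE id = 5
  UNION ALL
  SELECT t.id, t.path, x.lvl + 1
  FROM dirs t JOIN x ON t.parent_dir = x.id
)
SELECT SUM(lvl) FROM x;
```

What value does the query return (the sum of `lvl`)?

8

Base: id=5 (media) at lvl 0.
Iteration 1: rows with parent_dir in {5} -> share (id 11, lvl 1).
Iteration 2: rows with parent_dir in {11} -> lib (id 12, lvl 2), opt (id 13, lvl 2).
Iteration 3: rows with parent_dir in {12,13} -> var (id 14, lvl 3).
Iteration 4: no rows with parent_dir in {14}; recursion stops.
SUM(lvl) = 0 + 1 + 2 + 2 + 3 = 8.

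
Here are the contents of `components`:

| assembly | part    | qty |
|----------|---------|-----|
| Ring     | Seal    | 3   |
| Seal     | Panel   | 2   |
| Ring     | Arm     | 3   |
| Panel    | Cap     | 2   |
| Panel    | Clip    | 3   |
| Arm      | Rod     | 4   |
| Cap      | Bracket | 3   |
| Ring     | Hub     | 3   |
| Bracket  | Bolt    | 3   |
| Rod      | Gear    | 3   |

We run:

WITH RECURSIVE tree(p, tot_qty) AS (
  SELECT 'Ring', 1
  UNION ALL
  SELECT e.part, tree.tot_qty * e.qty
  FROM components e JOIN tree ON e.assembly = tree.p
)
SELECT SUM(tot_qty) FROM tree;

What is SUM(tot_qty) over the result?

238

Base: (Ring, tot_qty=1).
Iteration 1: components of {Ring} -> Arm = 1*3 = 3, Hub = 1*3 = 3, Seal = 1*3 = 3.
Iteration 2: components of {Arm,Hub,Seal} -> Panel = 3*2 = 6, Rod = 3*4 = 12.
Iteration 3: components of {Panel,Rod} -> Cap = 6*2 = 12, Clip = 6*3 = 18, Gear = 12*3 = 36.
Iteration 4: components of {Cap,Clip,Gear} -> Bracket = 12*3 = 36.
Iteration 5: components of {Bracket} -> Bolt = 36*3 = 108.
Iteration 6: no further components; recursion stops.
SUM(tot_qty) = 1 + 3 + 3 + 3 + 6 + 12 + 12 + 18 + 36 + 36 + 108 = 238.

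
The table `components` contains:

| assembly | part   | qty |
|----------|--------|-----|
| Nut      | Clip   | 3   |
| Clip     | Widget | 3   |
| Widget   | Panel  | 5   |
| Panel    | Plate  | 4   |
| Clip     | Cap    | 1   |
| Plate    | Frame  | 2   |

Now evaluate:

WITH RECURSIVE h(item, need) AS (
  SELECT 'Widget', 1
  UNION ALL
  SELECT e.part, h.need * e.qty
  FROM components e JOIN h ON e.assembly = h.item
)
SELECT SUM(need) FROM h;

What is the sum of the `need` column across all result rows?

66

Base: (Widget, need=1).
Iteration 1: components of {Widget} -> Panel = 1*5 = 5.
Iteration 2: components of {Panel} -> Plate = 5*4 = 20.
Iteration 3: components of {Plate} -> Frame = 20*2 = 40.
Iteration 4: no further components; recursion stops.
SUM(need) = 1 + 5 + 20 + 40 = 66.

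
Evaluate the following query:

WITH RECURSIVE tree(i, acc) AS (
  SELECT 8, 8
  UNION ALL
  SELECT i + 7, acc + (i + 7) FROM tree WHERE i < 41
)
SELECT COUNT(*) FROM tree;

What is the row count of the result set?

Base: i=8, acc=8.
Iteration 1: 8 < 41 holds -> i = 8 + 7 = 15, acc = 8 + 15 = 23.
Iteration 2: 15 < 41 holds -> i = 15 + 7 = 22, acc = 23 + 22 = 45.
Iteration 3: 22 < 41 holds -> i = 22 + 7 = 29, acc = 45 + 29 = 74.
Iteration 4: 29 < 41 holds -> i = 29 + 7 = 36, acc = 74 + 36 = 110.
Iteration 5: 36 < 41 holds -> i = 36 + 7 = 43, acc = 110 + 43 = 153.
Iteration 6: 43 < 41 fails; recursion stops.
Total rows emitted: 6.

6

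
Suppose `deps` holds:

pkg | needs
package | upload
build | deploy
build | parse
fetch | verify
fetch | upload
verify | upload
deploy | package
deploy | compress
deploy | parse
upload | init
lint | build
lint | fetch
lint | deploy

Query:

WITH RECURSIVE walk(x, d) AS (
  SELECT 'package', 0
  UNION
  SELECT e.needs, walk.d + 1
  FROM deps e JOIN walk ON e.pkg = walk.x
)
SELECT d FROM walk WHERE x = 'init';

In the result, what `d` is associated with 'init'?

Base: (package, d=0).
Iteration 1: edges from {package} -> (upload, d=1).
Iteration 2: edges from {upload} -> (init, d=2).
Iteration 3: no outgoing edges from {init}; recursion stops.

2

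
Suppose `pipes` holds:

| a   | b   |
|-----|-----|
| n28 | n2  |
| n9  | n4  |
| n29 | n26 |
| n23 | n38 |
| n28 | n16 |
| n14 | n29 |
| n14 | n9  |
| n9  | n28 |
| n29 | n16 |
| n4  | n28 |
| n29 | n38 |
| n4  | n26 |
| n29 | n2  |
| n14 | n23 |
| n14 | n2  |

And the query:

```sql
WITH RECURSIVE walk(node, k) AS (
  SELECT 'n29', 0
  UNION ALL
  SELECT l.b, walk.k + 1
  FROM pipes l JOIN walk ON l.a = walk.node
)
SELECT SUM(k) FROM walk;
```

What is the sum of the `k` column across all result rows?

Base: (n29, k=0).
Iteration 1: edges from {n29} -> (n16, k=1), (n2, k=1), (n26, k=1), (n38, k=1).
Iteration 2: no outgoing edges from {n16,n2,n26,n38}; recursion stops.
SUM(k) = 0 + 1 + 1 + 1 + 1 = 4.

4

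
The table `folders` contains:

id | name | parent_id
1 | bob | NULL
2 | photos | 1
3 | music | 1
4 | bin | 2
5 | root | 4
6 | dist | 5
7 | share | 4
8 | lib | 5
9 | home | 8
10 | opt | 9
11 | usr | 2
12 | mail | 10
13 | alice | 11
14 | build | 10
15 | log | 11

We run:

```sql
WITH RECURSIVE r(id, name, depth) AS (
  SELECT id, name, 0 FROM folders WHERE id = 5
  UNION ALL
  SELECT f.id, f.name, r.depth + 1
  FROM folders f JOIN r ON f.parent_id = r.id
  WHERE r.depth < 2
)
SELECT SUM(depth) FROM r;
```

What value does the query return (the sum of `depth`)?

Base: id=5 (root) at depth 0.
Iteration 1: rows with parent_id in {5} -> dist (id 6, depth 1), lib (id 8, depth 1).
Iteration 2: rows with parent_id in {6,8} -> home (id 9, depth 2).
Iteration 3: depth < 2 fails for all current rows; recursion stops.
SUM(depth) = 0 + 1 + 1 + 2 = 4.

4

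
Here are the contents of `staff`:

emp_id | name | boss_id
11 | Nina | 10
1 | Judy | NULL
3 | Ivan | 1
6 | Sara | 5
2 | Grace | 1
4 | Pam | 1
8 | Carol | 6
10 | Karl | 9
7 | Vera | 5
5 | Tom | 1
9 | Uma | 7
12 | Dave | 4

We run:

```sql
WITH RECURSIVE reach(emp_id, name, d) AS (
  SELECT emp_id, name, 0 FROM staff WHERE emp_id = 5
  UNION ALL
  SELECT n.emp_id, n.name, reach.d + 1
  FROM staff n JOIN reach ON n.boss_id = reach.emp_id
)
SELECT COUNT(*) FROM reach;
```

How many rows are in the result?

7

Base: emp_id=5 (Tom) at d 0.
Iteration 1: rows with boss_id in {5} -> Sara (id 6, d 1), Vera (id 7, d 1).
Iteration 2: rows with boss_id in {6,7} -> Carol (id 8, d 2), Uma (id 9, d 2).
Iteration 3: rows with boss_id in {8,9} -> Karl (id 10, d 3).
Iteration 4: rows with boss_id in {10} -> Nina (id 11, d 4).
Iteration 5: no rows with boss_id in {11}; recursion stops.
Total rows emitted: 7.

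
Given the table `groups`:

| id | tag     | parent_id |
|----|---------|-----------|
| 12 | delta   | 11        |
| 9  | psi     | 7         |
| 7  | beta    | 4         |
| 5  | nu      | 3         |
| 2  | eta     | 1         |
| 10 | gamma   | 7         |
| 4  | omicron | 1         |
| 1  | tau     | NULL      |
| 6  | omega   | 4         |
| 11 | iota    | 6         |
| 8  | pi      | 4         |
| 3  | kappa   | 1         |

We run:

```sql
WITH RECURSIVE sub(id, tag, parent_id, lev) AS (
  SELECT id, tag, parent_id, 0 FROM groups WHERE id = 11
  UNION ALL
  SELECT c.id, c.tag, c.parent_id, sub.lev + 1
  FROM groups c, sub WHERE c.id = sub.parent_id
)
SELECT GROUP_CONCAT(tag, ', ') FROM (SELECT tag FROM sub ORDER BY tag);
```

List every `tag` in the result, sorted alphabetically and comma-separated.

iota, omega, omicron, tau

Base: id=11 (iota), parent_id=6, lev 0.
Iteration 1: join on id=6 -> omega (id 6, parent_id=4, lev 1).
Iteration 2: join on id=4 -> omicron (id 4, parent_id=1, lev 2).
Iteration 3: join on id=1 -> tau (id 1, parent_id=NULL, lev 3).
Iteration 4: parent_id is NULL; no match; recursion stops.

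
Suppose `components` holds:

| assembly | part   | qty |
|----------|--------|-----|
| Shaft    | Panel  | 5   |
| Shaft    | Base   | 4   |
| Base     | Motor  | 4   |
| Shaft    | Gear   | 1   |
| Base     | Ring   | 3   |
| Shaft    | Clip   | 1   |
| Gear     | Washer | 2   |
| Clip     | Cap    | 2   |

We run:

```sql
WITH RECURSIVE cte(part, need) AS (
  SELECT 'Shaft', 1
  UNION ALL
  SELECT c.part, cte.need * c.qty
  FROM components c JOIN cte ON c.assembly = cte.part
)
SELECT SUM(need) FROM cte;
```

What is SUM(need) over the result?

Base: (Shaft, need=1).
Iteration 1: components of {Shaft} -> Base = 1*4 = 4, Clip = 1*1 = 1, Gear = 1*1 = 1, Panel = 1*5 = 5.
Iteration 2: components of {Base,Clip,Gear,Panel} -> Cap = 1*2 = 2, Motor = 4*4 = 16, Ring = 4*3 = 12, Washer = 1*2 = 2.
Iteration 3: no further components; recursion stops.
SUM(need) = 1 + 5 + 4 + 1 + 1 + 16 + 12 + 2 + 2 = 44.

44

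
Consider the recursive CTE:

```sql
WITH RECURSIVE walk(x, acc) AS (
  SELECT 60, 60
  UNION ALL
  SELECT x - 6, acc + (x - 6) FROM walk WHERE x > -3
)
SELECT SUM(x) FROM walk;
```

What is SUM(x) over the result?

324

Base: x=60, acc=60.
Iteration 1: 60 > -3 holds -> x = 60 - 6 = 54, acc = 60 + 54 = 114.
Iteration 2: 54 > -3 holds -> x = 54 - 6 = 48, acc = 114 + 48 = 162.
Iteration 3: 48 > -3 holds -> x = 48 - 6 = 42, acc = 162 + 42 = 204.
Iteration 4: 42 > -3 holds -> x = 42 - 6 = 36, acc = 204 + 36 = 240.
Iteration 5: 36 > -3 holds -> x = 36 - 6 = 30, acc = 240 + 30 = 270.
Iteration 6: 30 > -3 holds -> x = 30 - 6 = 24, acc = 270 + 24 = 294.
Iteration 7: 24 > -3 holds -> x = 24 - 6 = 18, acc = 294 + 18 = 312.
Iteration 8: 18 > -3 holds -> x = 18 - 6 = 12, acc = 312 + 12 = 324.
Iteration 9: 12 > -3 holds -> x = 12 - 6 = 6, acc = 324 + 6 = 330.
Iteration 10: 6 > -3 holds -> x = 6 - 6 = 0, acc = 330 + 0 = 330.
Iteration 11: 0 > -3 holds -> x = 0 - 6 = -6, acc = 330 + -6 = 324.
Iteration 12: -6 > -3 fails; recursion stops.
SUM(x) = 60 + 54 + 48 + 42 + 36 + 30 + 24 + 18 + 12 + 6 + 0 + -6 = 324.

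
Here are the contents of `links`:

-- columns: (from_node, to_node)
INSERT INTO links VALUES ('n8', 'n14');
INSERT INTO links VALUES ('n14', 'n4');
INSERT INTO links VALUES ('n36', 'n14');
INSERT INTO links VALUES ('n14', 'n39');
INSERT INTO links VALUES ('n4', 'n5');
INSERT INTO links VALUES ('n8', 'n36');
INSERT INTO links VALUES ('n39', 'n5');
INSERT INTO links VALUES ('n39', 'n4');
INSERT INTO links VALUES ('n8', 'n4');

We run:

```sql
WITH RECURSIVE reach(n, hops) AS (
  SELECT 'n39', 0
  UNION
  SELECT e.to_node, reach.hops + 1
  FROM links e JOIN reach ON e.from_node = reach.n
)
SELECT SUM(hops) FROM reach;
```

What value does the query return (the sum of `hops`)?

4

Base: (n39, hops=0).
Iteration 1: edges from {n39} -> (n4, hops=1), (n5, hops=1).
Iteration 2: edges from {n4,n5} -> (n5, hops=2).
Iteration 3: no outgoing edges from {n5}; recursion stops.
SUM(hops) = 0 + 1 + 1 + 2 = 4.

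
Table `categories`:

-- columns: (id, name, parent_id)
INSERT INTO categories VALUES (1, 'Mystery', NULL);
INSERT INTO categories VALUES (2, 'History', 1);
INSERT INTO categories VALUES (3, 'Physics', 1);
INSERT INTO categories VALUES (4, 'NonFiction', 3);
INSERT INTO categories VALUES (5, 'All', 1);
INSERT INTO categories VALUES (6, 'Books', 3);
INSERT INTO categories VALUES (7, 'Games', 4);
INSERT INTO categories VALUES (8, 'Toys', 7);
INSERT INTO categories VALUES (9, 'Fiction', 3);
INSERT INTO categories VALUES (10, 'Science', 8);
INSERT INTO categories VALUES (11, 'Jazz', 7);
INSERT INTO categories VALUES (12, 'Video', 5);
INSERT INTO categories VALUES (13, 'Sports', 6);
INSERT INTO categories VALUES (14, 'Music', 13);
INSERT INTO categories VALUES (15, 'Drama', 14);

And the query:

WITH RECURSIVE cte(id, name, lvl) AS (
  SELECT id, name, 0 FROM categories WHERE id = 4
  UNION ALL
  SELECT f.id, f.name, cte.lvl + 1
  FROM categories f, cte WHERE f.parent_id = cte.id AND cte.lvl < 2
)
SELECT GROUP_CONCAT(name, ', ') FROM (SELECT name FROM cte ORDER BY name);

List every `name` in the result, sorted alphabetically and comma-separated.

Games, Jazz, NonFiction, Toys

Base: id=4 (NonFiction) at lvl 0.
Iteration 1: rows with parent_id in {4} -> Games (id 7, lvl 1).
Iteration 2: rows with parent_id in {7} -> Toys (id 8, lvl 2), Jazz (id 11, lvl 2).
Iteration 3: lvl < 2 fails for all current rows; recursion stops.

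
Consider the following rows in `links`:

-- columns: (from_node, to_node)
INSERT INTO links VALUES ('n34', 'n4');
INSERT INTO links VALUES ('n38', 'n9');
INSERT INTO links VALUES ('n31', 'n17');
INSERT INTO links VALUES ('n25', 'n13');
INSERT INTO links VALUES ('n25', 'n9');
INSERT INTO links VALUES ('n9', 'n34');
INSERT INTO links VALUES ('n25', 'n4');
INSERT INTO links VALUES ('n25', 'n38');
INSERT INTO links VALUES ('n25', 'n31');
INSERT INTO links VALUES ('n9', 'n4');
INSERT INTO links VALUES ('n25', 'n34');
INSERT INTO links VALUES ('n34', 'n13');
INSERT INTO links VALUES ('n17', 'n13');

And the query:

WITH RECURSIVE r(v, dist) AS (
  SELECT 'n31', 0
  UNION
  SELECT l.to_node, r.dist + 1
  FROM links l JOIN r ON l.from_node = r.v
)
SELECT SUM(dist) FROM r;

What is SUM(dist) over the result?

3

Base: (n31, dist=0).
Iteration 1: edges from {n31} -> (n17, dist=1).
Iteration 2: edges from {n17} -> (n13, dist=2).
Iteration 3: no outgoing edges from {n13}; recursion stops.
SUM(dist) = 0 + 1 + 2 = 3.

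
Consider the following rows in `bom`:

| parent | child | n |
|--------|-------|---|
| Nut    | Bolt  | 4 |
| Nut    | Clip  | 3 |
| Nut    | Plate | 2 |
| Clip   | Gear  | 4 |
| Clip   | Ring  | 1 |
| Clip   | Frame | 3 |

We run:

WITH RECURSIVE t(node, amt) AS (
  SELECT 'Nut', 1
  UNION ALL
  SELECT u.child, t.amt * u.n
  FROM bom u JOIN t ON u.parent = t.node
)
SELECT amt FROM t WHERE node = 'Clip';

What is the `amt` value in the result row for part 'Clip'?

3

Base: (Nut, amt=1).
Iteration 1: components of {Nut} -> Bolt = 1*4 = 4, Clip = 1*3 = 3, Plate = 1*2 = 2.
Iteration 2: components of {Bolt,Clip,Plate} -> Frame = 3*3 = 9, Gear = 3*4 = 12, Ring = 3*1 = 3.
Iteration 3: no further components; recursion stops.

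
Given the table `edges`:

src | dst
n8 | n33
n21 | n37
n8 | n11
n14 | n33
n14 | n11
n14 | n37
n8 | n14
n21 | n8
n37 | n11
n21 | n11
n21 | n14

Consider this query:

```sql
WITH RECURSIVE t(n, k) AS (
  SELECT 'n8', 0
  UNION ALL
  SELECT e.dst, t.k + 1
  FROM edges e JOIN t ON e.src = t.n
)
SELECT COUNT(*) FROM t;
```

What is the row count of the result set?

Base: (n8, k=0).
Iteration 1: edges from {n8} -> (n11, k=1), (n14, k=1), (n33, k=1).
Iteration 2: edges from {n11,n14,n33} -> (n11, k=2), (n33, k=2), (n37, k=2).
Iteration 3: edges from {n11,n33,n37} -> (n11, k=3).
Iteration 4: no outgoing edges from {n11}; recursion stops.
Total rows emitted: 8.

8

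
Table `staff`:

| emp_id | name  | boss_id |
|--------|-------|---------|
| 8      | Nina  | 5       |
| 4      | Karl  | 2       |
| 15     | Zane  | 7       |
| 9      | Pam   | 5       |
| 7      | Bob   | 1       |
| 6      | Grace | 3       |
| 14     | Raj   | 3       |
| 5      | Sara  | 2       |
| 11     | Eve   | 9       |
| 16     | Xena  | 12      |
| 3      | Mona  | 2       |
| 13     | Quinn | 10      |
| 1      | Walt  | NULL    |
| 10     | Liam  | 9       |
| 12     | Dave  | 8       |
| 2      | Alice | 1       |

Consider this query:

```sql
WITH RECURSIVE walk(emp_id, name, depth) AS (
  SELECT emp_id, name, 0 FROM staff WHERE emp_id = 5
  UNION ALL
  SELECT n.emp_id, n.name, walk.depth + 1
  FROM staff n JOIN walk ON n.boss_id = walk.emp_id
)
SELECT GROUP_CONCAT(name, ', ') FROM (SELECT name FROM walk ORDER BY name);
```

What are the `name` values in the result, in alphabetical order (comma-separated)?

Base: emp_id=5 (Sara) at depth 0.
Iteration 1: rows with boss_id in {5} -> Nina (id 8, depth 1), Pam (id 9, depth 1).
Iteration 2: rows with boss_id in {8,9} -> Liam (id 10, depth 2), Eve (id 11, depth 2), Dave (id 12, depth 2).
Iteration 3: rows with boss_id in {10,11,12} -> Quinn (id 13, depth 3), Xena (id 16, depth 3).
Iteration 4: no rows with boss_id in {13,16}; recursion stops.

Dave, Eve, Liam, Nina, Pam, Quinn, Sara, Xena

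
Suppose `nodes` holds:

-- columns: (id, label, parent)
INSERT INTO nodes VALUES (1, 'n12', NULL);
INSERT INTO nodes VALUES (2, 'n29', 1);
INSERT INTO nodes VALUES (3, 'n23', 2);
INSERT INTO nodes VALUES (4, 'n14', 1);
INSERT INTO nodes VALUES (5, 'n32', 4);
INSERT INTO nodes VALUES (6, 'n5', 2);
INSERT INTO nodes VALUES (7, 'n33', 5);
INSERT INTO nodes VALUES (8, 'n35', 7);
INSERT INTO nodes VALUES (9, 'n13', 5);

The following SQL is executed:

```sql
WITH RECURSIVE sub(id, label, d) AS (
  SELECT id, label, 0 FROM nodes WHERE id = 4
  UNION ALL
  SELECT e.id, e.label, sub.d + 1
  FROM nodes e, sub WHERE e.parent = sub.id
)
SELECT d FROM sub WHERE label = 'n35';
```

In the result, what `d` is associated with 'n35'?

3

Base: id=4 (n14) at d 0.
Iteration 1: rows with parent in {4} -> n32 (id 5, d 1).
Iteration 2: rows with parent in {5} -> n33 (id 7, d 2), n13 (id 9, d 2).
Iteration 3: rows with parent in {7,9} -> n35 (id 8, d 3).
Iteration 4: no rows with parent in {8}; recursion stops.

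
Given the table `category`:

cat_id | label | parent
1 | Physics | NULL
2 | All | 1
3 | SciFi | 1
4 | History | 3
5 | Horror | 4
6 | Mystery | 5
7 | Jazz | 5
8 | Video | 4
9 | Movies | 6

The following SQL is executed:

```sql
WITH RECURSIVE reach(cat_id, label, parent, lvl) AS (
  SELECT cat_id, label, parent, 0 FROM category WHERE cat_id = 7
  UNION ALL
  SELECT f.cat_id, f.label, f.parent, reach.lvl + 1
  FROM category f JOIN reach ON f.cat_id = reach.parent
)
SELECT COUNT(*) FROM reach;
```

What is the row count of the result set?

Base: cat_id=7 (Jazz), parent=5, lvl 0.
Iteration 1: join on cat_id=5 -> Horror (id 5, parent=4, lvl 1).
Iteration 2: join on cat_id=4 -> History (id 4, parent=3, lvl 2).
Iteration 3: join on cat_id=3 -> SciFi (id 3, parent=1, lvl 3).
Iteration 4: join on cat_id=1 -> Physics (id 1, parent=NULL, lvl 4).
Iteration 5: parent is NULL; no match; recursion stops.
Total rows emitted: 5.

5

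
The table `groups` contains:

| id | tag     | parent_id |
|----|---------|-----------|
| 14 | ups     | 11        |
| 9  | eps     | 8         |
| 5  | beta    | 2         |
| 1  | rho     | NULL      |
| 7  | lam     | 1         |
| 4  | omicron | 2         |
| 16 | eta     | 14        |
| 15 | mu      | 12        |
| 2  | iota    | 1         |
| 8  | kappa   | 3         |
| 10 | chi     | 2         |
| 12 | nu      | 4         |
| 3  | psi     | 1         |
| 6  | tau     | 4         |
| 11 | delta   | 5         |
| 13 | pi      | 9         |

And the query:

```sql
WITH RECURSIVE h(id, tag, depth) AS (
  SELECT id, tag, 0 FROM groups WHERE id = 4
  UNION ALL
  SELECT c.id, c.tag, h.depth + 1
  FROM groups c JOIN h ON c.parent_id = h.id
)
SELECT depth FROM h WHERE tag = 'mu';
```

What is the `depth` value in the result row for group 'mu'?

Base: id=4 (omicron) at depth 0.
Iteration 1: rows with parent_id in {4} -> tau (id 6, depth 1), nu (id 12, depth 1).
Iteration 2: rows with parent_id in {6,12} -> mu (id 15, depth 2).
Iteration 3: no rows with parent_id in {15}; recursion stops.

2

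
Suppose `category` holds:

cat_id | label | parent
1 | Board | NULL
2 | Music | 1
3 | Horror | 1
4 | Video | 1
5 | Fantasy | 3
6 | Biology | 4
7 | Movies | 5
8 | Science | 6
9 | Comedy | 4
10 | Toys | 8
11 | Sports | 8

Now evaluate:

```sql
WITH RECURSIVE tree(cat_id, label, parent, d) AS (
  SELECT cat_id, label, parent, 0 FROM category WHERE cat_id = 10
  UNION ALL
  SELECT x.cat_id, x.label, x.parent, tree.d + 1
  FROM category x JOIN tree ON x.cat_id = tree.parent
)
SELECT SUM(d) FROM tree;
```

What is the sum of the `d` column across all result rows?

Base: cat_id=10 (Toys), parent=8, d 0.
Iteration 1: join on cat_id=8 -> Science (id 8, parent=6, d 1).
Iteration 2: join on cat_id=6 -> Biology (id 6, parent=4, d 2).
Iteration 3: join on cat_id=4 -> Video (id 4, parent=1, d 3).
Iteration 4: join on cat_id=1 -> Board (id 1, parent=NULL, d 4).
Iteration 5: parent is NULL; no match; recursion stops.
SUM(d) = 0 + 1 + 2 + 3 + 4 = 10.

10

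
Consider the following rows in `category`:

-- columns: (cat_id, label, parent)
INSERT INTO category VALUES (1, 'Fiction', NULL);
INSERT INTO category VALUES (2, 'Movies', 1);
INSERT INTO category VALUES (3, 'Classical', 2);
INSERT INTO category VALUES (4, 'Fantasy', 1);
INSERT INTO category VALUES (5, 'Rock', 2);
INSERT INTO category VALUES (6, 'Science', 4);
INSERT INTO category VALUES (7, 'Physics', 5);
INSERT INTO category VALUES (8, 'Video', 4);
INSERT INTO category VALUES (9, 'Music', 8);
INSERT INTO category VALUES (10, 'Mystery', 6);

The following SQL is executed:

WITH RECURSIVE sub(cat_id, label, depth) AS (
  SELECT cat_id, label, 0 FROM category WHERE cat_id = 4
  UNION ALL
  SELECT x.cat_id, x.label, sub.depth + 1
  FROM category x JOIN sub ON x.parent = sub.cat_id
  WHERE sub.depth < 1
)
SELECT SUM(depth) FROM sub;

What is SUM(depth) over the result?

2

Base: cat_id=4 (Fantasy) at depth 0.
Iteration 1: rows with parent in {4} -> Science (id 6, depth 1), Video (id 8, depth 1).
Iteration 2: depth < 1 fails for all current rows; recursion stops.
SUM(depth) = 0 + 1 + 1 = 2.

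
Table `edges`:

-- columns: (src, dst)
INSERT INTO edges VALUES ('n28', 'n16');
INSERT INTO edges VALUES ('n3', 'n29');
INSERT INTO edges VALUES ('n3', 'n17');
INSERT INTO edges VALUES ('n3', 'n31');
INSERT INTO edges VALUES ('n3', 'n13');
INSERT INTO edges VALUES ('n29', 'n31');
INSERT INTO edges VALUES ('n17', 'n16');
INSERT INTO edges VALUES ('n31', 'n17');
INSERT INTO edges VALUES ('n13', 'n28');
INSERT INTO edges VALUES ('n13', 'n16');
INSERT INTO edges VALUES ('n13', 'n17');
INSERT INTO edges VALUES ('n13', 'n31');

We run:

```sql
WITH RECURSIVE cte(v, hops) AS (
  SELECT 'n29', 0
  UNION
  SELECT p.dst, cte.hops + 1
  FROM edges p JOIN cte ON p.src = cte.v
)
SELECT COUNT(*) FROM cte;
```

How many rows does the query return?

4

Base: (n29, hops=0).
Iteration 1: edges from {n29} -> (n31, hops=1).
Iteration 2: edges from {n31} -> (n17, hops=2).
Iteration 3: edges from {n17} -> (n16, hops=3).
Iteration 4: no outgoing edges from {n16}; recursion stops.
Total rows emitted: 4.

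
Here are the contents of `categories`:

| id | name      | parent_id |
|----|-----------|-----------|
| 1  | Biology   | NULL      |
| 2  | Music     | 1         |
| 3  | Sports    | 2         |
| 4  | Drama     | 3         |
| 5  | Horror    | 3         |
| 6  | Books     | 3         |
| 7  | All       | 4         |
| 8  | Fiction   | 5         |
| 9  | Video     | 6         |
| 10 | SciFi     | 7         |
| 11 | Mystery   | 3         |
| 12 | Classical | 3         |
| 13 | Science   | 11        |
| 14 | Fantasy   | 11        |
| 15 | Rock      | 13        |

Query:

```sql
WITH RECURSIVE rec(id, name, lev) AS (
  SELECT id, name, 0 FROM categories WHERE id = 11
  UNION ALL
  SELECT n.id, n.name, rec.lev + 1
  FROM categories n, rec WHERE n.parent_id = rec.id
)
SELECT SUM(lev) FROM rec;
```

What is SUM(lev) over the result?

4

Base: id=11 (Mystery) at lev 0.
Iteration 1: rows with parent_id in {11} -> Science (id 13, lev 1), Fantasy (id 14, lev 1).
Iteration 2: rows with parent_id in {13,14} -> Rock (id 15, lev 2).
Iteration 3: no rows with parent_id in {15}; recursion stops.
SUM(lev) = 0 + 1 + 1 + 2 = 4.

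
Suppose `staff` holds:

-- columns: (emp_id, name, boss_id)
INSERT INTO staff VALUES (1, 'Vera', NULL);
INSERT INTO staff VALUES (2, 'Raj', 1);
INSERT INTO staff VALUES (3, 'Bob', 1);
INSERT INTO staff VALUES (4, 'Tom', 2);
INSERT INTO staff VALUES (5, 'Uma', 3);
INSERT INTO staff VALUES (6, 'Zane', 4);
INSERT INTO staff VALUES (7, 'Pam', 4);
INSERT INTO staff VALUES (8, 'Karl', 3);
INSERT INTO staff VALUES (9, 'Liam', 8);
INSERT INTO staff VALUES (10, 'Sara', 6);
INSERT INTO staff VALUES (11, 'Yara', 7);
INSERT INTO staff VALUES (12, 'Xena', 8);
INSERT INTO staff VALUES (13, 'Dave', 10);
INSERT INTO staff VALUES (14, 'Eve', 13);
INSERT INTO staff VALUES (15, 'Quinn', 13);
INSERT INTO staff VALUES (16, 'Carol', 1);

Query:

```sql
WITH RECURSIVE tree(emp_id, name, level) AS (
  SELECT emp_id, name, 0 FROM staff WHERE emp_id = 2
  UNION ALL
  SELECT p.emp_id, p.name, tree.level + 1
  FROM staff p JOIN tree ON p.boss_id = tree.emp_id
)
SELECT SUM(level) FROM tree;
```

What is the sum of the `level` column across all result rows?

25

Base: emp_id=2 (Raj) at level 0.
Iteration 1: rows with boss_id in {2} -> Tom (id 4, level 1).
Iteration 2: rows with boss_id in {4} -> Zane (id 6, level 2), Pam (id 7, level 2).
Iteration 3: rows with boss_id in {6,7} -> Sara (id 10, level 3), Yara (id 11, level 3).
Iteration 4: rows with boss_id in {10,11} -> Dave (id 13, level 4).
Iteration 5: rows with boss_id in {13} -> Eve (id 14, level 5), Quinn (id 15, level 5).
Iteration 6: no rows with boss_id in {14,15}; recursion stops.
SUM(level) = 0 + 1 + 2 + 2 + 3 + 3 + 4 + 5 + 5 = 25.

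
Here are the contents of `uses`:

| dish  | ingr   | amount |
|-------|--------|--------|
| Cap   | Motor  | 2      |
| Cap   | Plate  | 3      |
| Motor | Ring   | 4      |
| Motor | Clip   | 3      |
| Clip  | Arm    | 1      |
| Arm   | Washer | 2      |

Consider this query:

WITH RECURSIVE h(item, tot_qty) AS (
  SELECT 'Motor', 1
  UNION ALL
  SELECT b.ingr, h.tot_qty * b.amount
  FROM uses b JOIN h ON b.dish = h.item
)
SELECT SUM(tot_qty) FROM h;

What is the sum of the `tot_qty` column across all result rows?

17

Base: (Motor, tot_qty=1).
Iteration 1: components of {Motor} -> Clip = 1*3 = 3, Ring = 1*4 = 4.
Iteration 2: components of {Clip,Ring} -> Arm = 3*1 = 3.
Iteration 3: components of {Arm} -> Washer = 3*2 = 6.
Iteration 4: no further components; recursion stops.
SUM(tot_qty) = 1 + 4 + 3 + 3 + 6 = 17.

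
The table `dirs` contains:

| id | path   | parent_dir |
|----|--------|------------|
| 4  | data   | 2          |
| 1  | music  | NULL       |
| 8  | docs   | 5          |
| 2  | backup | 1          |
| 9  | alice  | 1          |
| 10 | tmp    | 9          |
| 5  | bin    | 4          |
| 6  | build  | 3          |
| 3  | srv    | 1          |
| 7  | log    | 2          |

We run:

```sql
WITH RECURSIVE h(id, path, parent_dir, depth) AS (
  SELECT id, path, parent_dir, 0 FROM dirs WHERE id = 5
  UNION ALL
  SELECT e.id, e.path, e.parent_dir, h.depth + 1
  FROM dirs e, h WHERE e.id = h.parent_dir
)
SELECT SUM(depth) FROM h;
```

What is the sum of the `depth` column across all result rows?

Base: id=5 (bin), parent_dir=4, depth 0.
Iteration 1: join on id=4 -> data (id 4, parent_dir=2, depth 1).
Iteration 2: join on id=2 -> backup (id 2, parent_dir=1, depth 2).
Iteration 3: join on id=1 -> music (id 1, parent_dir=NULL, depth 3).
Iteration 4: parent_dir is NULL; no match; recursion stops.
SUM(depth) = 0 + 1 + 2 + 3 = 6.

6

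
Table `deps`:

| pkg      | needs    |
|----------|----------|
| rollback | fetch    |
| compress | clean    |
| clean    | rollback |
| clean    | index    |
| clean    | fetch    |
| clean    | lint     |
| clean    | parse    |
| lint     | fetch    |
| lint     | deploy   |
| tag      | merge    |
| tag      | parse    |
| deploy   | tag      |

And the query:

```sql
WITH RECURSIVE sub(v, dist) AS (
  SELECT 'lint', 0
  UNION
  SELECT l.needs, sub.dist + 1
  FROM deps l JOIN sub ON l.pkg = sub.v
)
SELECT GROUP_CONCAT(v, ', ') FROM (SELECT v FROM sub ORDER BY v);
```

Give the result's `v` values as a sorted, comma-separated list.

deploy, fetch, lint, merge, parse, tag

Base: (lint, dist=0).
Iteration 1: edges from {lint} -> (deploy, dist=1), (fetch, dist=1).
Iteration 2: edges from {deploy,fetch} -> (tag, dist=2).
Iteration 3: edges from {tag} -> (merge, dist=3), (parse, dist=3).
Iteration 4: no outgoing edges from {merge,parse}; recursion stops.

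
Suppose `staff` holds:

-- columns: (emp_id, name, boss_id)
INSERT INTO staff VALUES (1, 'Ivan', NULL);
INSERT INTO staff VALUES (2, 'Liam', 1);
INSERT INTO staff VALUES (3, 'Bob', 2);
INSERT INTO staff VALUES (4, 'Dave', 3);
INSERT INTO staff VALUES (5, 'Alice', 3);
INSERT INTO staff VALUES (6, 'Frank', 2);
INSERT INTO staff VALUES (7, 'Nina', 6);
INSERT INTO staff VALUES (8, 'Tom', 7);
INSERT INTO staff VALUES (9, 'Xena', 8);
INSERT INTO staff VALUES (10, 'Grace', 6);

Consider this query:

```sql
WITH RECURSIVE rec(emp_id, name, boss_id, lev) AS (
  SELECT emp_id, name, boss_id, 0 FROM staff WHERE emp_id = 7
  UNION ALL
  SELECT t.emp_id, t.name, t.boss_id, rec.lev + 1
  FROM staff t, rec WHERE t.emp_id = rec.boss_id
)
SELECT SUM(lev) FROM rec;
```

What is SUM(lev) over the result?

6

Base: emp_id=7 (Nina), boss_id=6, lev 0.
Iteration 1: join on emp_id=6 -> Frank (id 6, boss_id=2, lev 1).
Iteration 2: join on emp_id=2 -> Liam (id 2, boss_id=1, lev 2).
Iteration 3: join on emp_id=1 -> Ivan (id 1, boss_id=NULL, lev 3).
Iteration 4: boss_id is NULL; no match; recursion stops.
SUM(lev) = 0 + 1 + 2 + 3 = 6.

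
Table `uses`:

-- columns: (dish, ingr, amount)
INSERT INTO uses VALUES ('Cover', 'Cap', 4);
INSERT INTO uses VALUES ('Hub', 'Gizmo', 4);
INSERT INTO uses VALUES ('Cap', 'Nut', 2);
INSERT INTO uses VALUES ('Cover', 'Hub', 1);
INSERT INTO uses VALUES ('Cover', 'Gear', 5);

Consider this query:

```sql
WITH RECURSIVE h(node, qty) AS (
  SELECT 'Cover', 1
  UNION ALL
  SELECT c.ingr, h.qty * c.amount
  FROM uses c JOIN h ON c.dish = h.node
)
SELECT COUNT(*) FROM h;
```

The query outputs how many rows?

Base: (Cover, qty=1).
Iteration 1: components of {Cover} -> Cap = 1*4 = 4, Gear = 1*5 = 5, Hub = 1*1 = 1.
Iteration 2: components of {Cap,Gear,Hub} -> Gizmo = 1*4 = 4, Nut = 4*2 = 8.
Iteration 3: no further components; recursion stops.
Total rows emitted: 6.

6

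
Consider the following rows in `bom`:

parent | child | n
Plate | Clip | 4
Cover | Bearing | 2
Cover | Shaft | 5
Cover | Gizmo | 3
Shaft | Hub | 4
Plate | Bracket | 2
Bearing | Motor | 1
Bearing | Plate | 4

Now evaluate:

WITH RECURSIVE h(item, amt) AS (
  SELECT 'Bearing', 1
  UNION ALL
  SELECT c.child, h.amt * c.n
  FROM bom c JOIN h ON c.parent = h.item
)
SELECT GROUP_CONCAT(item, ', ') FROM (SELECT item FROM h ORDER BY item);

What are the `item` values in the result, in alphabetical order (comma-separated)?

Base: (Bearing, amt=1).
Iteration 1: components of {Bearing} -> Motor = 1*1 = 1, Plate = 1*4 = 4.
Iteration 2: components of {Motor,Plate} -> Bracket = 4*2 = 8, Clip = 4*4 = 16.
Iteration 3: no further components; recursion stops.

Bearing, Bracket, Clip, Motor, Plate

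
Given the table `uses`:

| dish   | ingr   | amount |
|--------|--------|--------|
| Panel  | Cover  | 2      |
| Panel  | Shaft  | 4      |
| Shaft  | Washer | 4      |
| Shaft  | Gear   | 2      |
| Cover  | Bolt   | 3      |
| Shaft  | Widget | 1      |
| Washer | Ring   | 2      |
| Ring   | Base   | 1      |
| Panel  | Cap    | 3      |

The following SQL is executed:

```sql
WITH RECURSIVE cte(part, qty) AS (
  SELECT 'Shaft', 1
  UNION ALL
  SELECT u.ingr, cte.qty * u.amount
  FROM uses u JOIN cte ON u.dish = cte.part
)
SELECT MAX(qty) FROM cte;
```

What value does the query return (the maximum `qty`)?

Base: (Shaft, qty=1).
Iteration 1: components of {Shaft} -> Gear = 1*2 = 2, Washer = 1*4 = 4, Widget = 1*1 = 1.
Iteration 2: components of {Gear,Washer,Widget} -> Ring = 4*2 = 8.
Iteration 3: components of {Ring} -> Base = 8*1 = 8.
Iteration 4: no further components; recursion stops.
qty values: 1, 4, 2, 1, 8, 8; the maximum is 8.

8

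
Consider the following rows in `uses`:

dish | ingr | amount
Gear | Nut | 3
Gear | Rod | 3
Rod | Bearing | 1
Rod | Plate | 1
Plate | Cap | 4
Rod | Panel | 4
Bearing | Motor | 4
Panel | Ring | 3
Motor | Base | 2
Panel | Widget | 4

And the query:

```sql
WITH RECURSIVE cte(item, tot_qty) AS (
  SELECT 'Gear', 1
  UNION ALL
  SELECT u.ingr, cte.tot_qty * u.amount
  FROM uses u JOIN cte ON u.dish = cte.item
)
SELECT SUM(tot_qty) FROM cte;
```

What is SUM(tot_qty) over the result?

157

Base: (Gear, tot_qty=1).
Iteration 1: components of {Gear} -> Nut = 1*3 = 3, Rod = 1*3 = 3.
Iteration 2: components of {Nut,Rod} -> Bearing = 3*1 = 3, Panel = 3*4 = 12, Plate = 3*1 = 3.
Iteration 3: components of {Bearing,Panel,Plate} -> Cap = 3*4 = 12, Motor = 3*4 = 12, Ring = 12*3 = 36, Widget = 12*4 = 48.
Iteration 4: components of {Cap,Motor,Ring,Widget} -> Base = 12*2 = 24.
Iteration 5: no further components; recursion stops.
SUM(tot_qty) = 1 + 3 + 3 + 3 + 3 + 12 + 12 + 12 + 36 + 48 + 24 = 157.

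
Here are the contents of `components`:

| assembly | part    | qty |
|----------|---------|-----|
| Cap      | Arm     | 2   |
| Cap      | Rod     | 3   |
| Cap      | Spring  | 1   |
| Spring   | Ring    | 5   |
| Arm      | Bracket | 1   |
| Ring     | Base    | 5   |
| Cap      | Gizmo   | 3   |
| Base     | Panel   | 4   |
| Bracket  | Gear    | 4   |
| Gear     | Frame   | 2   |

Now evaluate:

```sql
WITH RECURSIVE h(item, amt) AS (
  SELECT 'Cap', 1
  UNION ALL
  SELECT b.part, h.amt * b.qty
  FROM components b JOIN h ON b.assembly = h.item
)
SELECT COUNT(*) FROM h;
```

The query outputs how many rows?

Base: (Cap, amt=1).
Iteration 1: components of {Cap} -> Arm = 1*2 = 2, Gizmo = 1*3 = 3, Rod = 1*3 = 3, Spring = 1*1 = 1.
Iteration 2: components of {Arm,Gizmo,Rod,Spring} -> Bracket = 2*1 = 2, Ring = 1*5 = 5.
Iteration 3: components of {Bracket,Ring} -> Base = 5*5 = 25, Gear = 2*4 = 8.
Iteration 4: components of {Base,Gear} -> Frame = 8*2 = 16, Panel = 25*4 = 100.
Iteration 5: no further components; recursion stops.
Total rows emitted: 11.

11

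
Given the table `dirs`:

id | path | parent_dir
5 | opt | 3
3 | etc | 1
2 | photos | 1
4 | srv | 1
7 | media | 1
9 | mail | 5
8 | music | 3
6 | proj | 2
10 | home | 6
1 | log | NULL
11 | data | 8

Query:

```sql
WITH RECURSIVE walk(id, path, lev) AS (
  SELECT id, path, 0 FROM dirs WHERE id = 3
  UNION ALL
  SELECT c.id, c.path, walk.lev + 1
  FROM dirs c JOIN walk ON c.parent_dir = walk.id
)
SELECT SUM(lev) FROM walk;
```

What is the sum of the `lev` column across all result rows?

Base: id=3 (etc) at lev 0.
Iteration 1: rows with parent_dir in {3} -> opt (id 5, lev 1), music (id 8, lev 1).
Iteration 2: rows with parent_dir in {5,8} -> mail (id 9, lev 2), data (id 11, lev 2).
Iteration 3: no rows with parent_dir in {9,11}; recursion stops.
SUM(lev) = 0 + 1 + 1 + 2 + 2 = 6.

6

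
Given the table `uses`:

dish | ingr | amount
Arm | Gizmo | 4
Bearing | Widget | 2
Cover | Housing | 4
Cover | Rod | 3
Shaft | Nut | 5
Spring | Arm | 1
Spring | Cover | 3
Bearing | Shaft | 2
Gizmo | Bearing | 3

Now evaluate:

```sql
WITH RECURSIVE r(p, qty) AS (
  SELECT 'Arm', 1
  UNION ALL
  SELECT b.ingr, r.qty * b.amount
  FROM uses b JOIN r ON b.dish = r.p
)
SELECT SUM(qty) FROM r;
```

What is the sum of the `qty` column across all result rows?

185

Base: (Arm, qty=1).
Iteration 1: components of {Arm} -> Gizmo = 1*4 = 4.
Iteration 2: components of {Gizmo} -> Bearing = 4*3 = 12.
Iteration 3: components of {Bearing} -> Shaft = 12*2 = 24, Widget = 12*2 = 24.
Iteration 4: components of {Shaft,Widget} -> Nut = 24*5 = 120.
Iteration 5: no further components; recursion stops.
SUM(qty) = 1 + 4 + 12 + 24 + 24 + 120 = 185.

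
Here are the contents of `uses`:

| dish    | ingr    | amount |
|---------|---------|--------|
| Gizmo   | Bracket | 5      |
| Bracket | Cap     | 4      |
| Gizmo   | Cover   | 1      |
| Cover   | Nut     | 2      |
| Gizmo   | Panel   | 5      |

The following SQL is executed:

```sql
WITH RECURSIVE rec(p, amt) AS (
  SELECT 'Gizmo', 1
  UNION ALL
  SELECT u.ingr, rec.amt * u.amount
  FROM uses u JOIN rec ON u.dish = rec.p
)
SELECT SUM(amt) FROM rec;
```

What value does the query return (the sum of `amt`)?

34

Base: (Gizmo, amt=1).
Iteration 1: components of {Gizmo} -> Bracket = 1*5 = 5, Cover = 1*1 = 1, Panel = 1*5 = 5.
Iteration 2: components of {Bracket,Cover,Panel} -> Cap = 5*4 = 20, Nut = 1*2 = 2.
Iteration 3: no further components; recursion stops.
SUM(amt) = 1 + 5 + 5 + 1 + 20 + 2 = 34.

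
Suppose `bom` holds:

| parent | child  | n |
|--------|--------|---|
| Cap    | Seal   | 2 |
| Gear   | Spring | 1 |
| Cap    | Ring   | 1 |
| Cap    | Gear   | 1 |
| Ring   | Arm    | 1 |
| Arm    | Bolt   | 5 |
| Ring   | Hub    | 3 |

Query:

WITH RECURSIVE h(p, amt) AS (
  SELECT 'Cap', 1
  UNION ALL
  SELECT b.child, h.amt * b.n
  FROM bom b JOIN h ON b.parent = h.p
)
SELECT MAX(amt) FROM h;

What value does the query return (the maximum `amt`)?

5

Base: (Cap, amt=1).
Iteration 1: components of {Cap} -> Gear = 1*1 = 1, Ring = 1*1 = 1, Seal = 1*2 = 2.
Iteration 2: components of {Gear,Ring,Seal} -> Arm = 1*1 = 1, Hub = 1*3 = 3, Spring = 1*1 = 1.
Iteration 3: components of {Arm,Hub,Spring} -> Bolt = 1*5 = 5.
Iteration 4: no further components; recursion stops.
amt values: 1, 2, 1, 1, 1, 1, 3, 5; the maximum is 5.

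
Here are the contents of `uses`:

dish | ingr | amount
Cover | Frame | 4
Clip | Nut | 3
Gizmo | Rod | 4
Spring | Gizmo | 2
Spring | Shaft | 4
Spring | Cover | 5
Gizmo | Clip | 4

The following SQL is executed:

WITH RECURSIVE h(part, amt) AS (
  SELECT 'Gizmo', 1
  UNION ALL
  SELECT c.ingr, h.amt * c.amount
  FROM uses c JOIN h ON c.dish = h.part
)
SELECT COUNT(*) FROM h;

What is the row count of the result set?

Base: (Gizmo, amt=1).
Iteration 1: components of {Gizmo} -> Clip = 1*4 = 4, Rod = 1*4 = 4.
Iteration 2: components of {Clip,Rod} -> Nut = 4*3 = 12.
Iteration 3: no further components; recursion stops.
Total rows emitted: 4.

4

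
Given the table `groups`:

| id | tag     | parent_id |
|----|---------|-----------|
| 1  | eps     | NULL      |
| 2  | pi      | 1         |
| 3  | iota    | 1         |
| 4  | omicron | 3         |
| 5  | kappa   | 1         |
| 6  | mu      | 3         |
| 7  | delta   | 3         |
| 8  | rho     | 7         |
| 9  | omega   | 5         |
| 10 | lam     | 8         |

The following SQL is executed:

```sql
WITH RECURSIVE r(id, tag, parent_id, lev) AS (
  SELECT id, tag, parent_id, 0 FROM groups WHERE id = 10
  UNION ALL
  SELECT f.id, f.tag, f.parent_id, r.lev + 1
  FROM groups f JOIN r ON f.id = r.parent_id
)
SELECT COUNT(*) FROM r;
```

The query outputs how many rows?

5

Base: id=10 (lam), parent_id=8, lev 0.
Iteration 1: join on id=8 -> rho (id 8, parent_id=7, lev 1).
Iteration 2: join on id=7 -> delta (id 7, parent_id=3, lev 2).
Iteration 3: join on id=3 -> iota (id 3, parent_id=1, lev 3).
Iteration 4: join on id=1 -> eps (id 1, parent_id=NULL, lev 4).
Iteration 5: parent_id is NULL; no match; recursion stops.
Total rows emitted: 5.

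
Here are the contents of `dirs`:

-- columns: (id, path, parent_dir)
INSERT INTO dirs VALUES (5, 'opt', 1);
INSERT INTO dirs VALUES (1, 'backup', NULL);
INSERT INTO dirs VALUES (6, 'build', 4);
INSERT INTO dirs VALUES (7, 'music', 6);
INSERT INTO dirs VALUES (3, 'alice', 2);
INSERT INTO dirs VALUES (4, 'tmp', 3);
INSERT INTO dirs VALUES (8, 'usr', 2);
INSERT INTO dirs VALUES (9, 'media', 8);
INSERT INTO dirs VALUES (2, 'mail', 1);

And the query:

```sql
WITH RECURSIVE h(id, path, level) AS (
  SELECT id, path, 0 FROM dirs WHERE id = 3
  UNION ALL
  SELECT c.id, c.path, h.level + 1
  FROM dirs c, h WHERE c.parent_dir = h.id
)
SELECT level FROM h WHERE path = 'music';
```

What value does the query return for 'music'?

Base: id=3 (alice) at level 0.
Iteration 1: rows with parent_dir in {3} -> tmp (id 4, level 1).
Iteration 2: rows with parent_dir in {4} -> build (id 6, level 2).
Iteration 3: rows with parent_dir in {6} -> music (id 7, level 3).
Iteration 4: no rows with parent_dir in {7}; recursion stops.

3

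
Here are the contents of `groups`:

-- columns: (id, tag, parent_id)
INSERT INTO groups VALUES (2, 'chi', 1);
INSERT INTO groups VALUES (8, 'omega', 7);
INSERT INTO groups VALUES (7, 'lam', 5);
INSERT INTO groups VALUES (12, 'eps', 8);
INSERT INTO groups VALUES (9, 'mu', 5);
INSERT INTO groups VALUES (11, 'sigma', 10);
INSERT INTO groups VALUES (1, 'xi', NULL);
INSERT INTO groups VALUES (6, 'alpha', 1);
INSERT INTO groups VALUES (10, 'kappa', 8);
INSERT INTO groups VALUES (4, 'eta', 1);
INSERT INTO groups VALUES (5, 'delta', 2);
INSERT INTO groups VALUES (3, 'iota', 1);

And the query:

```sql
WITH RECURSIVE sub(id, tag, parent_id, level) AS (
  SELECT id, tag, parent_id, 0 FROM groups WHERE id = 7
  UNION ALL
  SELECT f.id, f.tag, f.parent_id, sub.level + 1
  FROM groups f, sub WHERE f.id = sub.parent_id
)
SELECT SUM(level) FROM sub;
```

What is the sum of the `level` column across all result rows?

6

Base: id=7 (lam), parent_id=5, level 0.
Iteration 1: join on id=5 -> delta (id 5, parent_id=2, level 1).
Iteration 2: join on id=2 -> chi (id 2, parent_id=1, level 2).
Iteration 3: join on id=1 -> xi (id 1, parent_id=NULL, level 3).
Iteration 4: parent_id is NULL; no match; recursion stops.
SUM(level) = 0 + 1 + 2 + 3 = 6.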